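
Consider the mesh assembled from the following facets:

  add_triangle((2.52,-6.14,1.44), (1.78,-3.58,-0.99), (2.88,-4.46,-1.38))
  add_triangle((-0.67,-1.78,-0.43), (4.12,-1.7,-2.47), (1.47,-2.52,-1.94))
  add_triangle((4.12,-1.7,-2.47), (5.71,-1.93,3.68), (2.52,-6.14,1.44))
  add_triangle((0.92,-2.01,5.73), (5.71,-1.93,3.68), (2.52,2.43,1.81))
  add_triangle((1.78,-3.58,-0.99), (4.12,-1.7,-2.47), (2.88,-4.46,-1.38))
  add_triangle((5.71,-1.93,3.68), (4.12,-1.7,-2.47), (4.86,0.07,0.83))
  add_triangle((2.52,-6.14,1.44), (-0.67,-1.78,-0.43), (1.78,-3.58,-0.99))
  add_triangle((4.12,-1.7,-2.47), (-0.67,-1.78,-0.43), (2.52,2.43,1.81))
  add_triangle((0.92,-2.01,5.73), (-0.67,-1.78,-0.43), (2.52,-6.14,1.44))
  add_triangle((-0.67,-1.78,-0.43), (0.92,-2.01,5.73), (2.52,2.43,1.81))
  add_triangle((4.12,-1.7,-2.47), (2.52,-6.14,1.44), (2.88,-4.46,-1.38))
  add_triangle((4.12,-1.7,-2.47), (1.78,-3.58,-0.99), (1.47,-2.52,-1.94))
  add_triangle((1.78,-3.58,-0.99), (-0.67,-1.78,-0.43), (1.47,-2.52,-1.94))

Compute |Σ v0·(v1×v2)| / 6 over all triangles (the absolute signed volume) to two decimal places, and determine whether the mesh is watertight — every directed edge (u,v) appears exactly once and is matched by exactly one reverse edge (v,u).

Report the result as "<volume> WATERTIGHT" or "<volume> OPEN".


Per-triangle v0·(v1×v2)/6:
  t1: +1.1937
  t2: -0.4023
  t3: +25.7398
  t4: +16.3444
  t5: +0.5039
  t6: +9.0273
  t7: +2.8917
  t8: -2.7077
  t9: +7.4544
  t10: -2.3519
  t11: +5.4152
  t12: +2.1700
  t13: +1.1454
Σ = +66.4239 → |volume| = 66.42

Directed edges: 39 total; 7 unmatched, e.g. (5.71,-1.93,3.68)→(2.52,-6.14,1.44) → open.

66.42 OPEN


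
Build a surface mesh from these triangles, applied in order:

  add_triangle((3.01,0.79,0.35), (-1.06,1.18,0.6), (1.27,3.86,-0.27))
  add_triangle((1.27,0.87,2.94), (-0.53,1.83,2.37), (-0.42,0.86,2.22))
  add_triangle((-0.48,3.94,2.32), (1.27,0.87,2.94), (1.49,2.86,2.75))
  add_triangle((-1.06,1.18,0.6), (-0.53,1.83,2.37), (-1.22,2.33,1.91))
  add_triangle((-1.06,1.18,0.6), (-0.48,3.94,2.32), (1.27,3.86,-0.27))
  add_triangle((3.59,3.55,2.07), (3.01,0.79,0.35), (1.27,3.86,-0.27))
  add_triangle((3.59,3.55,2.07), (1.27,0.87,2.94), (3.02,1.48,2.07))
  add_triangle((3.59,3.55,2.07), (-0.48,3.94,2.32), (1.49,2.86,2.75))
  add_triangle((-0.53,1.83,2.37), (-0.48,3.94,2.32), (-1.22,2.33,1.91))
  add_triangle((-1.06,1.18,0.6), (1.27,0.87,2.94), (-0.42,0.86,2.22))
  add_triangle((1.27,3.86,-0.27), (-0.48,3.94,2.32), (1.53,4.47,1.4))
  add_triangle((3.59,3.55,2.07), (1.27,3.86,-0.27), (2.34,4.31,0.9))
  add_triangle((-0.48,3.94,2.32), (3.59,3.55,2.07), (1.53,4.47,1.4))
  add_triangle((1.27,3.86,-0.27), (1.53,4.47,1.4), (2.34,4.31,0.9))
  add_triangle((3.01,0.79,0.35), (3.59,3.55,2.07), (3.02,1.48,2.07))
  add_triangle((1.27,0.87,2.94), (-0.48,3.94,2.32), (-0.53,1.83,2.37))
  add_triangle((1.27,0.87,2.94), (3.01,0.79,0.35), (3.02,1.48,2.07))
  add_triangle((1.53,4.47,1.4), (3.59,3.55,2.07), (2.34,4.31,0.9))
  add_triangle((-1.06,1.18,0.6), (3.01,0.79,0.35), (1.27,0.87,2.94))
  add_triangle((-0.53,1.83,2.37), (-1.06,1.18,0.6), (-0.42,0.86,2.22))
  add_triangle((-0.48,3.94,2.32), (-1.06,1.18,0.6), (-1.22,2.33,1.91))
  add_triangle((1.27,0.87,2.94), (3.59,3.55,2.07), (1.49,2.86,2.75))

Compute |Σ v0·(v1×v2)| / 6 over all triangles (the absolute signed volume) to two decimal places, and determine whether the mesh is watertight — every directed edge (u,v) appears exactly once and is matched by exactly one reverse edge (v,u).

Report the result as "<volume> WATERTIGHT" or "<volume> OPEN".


Per-triangle v0·(v1×v2)/6:
  t1: -1.5851
  t2: +0.6080
  t3: +1.9677
  t4: +0.0883
  t5: +1.6383
  t6: +3.4701
  t7: +1.9139
  t8: +2.8402
  t9: +0.6860
  t10: -0.5461
  t11: +2.0562
  t12: +0.4970
  t13: +3.2267
  t14: +0.9700
  t15: +1.6788
  t16: +1.6573
  t17: +0.5001
  t18: +1.4133
  t19: -1.8480
  t20: +0.2907
  t21: +0.3820
  t22: +2.2682
Σ = +24.1738 → |volume| = 24.17

Directed edges: 66 total, each appears once with its reverse present → watertight.

24.17 WATERTIGHT


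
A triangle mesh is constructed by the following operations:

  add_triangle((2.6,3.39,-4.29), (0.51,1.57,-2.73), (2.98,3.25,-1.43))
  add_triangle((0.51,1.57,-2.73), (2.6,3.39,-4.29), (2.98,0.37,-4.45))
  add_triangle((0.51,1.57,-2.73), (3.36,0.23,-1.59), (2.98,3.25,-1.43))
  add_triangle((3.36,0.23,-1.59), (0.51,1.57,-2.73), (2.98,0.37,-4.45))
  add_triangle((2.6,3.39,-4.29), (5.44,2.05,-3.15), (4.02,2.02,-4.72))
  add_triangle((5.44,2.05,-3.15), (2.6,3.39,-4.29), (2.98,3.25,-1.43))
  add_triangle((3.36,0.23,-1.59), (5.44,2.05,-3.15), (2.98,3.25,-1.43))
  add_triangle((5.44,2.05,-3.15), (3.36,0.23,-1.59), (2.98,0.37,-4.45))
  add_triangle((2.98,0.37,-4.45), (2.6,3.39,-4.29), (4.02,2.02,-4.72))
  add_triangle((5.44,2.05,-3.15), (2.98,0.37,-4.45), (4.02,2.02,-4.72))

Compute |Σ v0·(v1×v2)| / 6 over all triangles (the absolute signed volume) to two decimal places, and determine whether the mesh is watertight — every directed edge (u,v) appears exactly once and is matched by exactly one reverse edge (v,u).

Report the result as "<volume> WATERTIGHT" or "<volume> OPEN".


Per-triangle v0·(v1×v2)/6:
  t1: +0.8475
  t2: +2.6937
  t3: -4.2280
  t4: -2.3818
  t5: +3.9525
  t6: +6.0157
  t7: +0.9634
  t8: +2.8023
  t9: +2.2623
  t10: +2.8809
Σ = +15.8085 → |volume| = 15.81

Directed edges: 30 total, each appears once with its reverse present → watertight.

15.81 WATERTIGHT


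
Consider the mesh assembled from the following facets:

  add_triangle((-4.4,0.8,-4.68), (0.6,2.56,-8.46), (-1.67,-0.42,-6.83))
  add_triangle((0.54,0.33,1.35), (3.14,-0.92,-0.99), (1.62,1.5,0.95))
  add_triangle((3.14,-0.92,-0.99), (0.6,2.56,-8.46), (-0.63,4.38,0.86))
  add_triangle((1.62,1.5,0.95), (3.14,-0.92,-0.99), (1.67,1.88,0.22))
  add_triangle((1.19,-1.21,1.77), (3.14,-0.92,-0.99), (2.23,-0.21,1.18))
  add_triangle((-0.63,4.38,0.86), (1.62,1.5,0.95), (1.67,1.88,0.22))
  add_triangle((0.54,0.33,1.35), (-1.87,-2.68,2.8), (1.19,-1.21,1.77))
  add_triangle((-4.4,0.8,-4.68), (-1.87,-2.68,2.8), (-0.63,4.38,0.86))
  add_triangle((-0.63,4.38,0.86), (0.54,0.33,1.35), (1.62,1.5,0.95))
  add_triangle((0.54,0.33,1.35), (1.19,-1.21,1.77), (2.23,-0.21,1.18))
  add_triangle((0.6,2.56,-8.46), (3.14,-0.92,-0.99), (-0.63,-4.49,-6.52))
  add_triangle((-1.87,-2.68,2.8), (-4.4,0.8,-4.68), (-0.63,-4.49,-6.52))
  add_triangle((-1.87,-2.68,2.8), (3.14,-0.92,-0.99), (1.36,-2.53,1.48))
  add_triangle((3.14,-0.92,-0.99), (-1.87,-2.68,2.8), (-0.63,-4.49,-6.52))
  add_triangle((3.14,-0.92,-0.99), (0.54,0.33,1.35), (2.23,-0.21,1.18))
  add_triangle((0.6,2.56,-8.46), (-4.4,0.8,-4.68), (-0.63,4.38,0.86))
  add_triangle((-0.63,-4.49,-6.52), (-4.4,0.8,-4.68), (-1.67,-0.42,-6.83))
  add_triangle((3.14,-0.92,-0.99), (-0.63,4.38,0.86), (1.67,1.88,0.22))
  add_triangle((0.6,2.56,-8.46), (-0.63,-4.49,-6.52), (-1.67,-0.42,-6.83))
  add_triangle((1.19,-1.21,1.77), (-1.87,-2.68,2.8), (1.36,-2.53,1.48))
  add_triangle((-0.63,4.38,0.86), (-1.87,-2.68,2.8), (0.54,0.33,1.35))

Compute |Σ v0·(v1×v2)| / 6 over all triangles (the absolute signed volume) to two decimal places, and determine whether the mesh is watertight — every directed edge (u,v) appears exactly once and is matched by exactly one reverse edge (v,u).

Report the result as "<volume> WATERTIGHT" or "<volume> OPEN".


204.38 OPEN

Per-triangle v0·(v1×v2)/6:
  t1: +14.7199
  t2: +1.1978
  t3: +19.1063
  t4: +1.0398
  t5: +1.3466
  t6: +1.1283
  t7: +1.4700
  t8: +18.3686
  t9: +1.4412
  t10: +0.5957
  t11: +29.8528
  t12: +29.1265
  t13: +0.7587
  t14: +16.7570
  t15: +0.1284
  t16: +31.4540
  t17: +13.9604
  t18: +0.8190
  t19: +15.8022
  t20: +1.7631
  t21: +3.5425
Σ = +204.3789 → |volume| = 204.38

Directed edges: 63 total; 3 unmatched, e.g. (1.19,-1.21,1.77)→(3.14,-0.92,-0.99) → open.


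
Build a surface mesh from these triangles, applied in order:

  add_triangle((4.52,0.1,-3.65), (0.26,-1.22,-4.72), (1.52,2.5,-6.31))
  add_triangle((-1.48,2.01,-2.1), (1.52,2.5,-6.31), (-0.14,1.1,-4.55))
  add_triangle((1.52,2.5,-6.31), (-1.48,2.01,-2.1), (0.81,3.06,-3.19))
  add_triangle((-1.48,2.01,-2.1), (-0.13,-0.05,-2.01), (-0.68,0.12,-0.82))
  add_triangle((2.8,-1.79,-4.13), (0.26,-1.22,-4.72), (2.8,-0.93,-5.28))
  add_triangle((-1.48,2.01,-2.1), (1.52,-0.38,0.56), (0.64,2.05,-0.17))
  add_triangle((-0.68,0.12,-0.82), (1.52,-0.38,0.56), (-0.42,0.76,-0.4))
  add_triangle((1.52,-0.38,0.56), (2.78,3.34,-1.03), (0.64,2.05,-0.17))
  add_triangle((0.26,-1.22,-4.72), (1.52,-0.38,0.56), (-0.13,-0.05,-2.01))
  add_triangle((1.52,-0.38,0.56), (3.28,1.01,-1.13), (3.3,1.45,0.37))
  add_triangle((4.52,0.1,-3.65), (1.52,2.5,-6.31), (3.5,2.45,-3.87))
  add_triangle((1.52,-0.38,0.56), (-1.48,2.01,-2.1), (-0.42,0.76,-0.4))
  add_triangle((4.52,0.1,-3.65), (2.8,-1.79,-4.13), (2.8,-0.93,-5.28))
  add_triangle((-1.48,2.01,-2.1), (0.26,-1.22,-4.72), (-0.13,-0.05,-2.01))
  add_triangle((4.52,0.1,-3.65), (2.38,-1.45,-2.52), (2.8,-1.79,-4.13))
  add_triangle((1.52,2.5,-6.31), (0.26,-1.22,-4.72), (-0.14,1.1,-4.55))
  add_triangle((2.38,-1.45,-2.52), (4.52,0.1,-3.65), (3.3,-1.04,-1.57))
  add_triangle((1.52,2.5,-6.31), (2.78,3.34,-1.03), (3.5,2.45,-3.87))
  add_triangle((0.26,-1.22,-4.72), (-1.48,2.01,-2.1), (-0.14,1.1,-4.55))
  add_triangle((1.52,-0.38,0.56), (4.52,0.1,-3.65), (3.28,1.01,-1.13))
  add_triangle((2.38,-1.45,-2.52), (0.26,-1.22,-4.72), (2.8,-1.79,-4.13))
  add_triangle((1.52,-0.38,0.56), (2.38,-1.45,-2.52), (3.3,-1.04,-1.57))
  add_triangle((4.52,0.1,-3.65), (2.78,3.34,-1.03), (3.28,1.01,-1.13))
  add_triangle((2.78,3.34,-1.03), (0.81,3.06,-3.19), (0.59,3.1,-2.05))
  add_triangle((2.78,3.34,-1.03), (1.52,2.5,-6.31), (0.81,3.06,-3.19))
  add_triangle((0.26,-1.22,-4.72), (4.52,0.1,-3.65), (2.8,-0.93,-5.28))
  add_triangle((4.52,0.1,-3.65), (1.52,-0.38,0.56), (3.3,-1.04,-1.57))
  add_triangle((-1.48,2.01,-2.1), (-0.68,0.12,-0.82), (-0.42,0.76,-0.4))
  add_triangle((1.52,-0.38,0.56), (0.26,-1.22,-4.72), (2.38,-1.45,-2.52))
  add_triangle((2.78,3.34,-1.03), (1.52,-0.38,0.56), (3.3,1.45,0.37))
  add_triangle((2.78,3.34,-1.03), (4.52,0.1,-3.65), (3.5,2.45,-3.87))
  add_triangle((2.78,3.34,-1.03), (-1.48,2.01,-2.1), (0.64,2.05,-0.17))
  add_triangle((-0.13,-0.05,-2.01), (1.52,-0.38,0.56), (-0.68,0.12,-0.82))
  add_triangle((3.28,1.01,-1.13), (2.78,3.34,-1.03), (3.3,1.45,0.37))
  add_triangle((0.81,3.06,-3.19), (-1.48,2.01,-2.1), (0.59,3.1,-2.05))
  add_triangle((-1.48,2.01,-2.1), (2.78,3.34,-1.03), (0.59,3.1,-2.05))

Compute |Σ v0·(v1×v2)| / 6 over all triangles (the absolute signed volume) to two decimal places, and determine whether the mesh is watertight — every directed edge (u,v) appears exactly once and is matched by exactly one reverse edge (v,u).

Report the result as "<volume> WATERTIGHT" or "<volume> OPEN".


Per-triangle v0·(v1×v2)/6:
  t1: +13.0729
  t2: +2.9988
  t3: +3.8027
  t4: +0.3699
  t5: +2.3059
  t6: -0.7019
  t7: -0.0976
  t8: +0.7353
  t9: -0.4735
  t10: +0.9556
  t11: +7.1451
  t12: +0.1561
  t13: +2.8152
  t14: -0.1060
  t15: +1.2812
  t16: +3.3687
  t17: +1.7408
  t18: +5.4765
  t19: +2.0726
  t20: +1.7355
  t21: +0.3424
  t22: +0.4184
  t23: +2.8928
  t24: +1.4309
  t25: +4.6544
  t26: +0.5825
  t27: +1.1576
  t28: +0.0456
  t29: -0.0492
  t30: -0.3193
  t31: +4.7491
  t32: +1.6898
  t33: +0.0130
  t34: +2.0633
  t35: +1.2131
  t36: +0.2803
Σ = +69.8187 → |volume| = 69.82

Directed edges: 108 total, each appears once with its reverse present → watertight.

69.82 WATERTIGHT


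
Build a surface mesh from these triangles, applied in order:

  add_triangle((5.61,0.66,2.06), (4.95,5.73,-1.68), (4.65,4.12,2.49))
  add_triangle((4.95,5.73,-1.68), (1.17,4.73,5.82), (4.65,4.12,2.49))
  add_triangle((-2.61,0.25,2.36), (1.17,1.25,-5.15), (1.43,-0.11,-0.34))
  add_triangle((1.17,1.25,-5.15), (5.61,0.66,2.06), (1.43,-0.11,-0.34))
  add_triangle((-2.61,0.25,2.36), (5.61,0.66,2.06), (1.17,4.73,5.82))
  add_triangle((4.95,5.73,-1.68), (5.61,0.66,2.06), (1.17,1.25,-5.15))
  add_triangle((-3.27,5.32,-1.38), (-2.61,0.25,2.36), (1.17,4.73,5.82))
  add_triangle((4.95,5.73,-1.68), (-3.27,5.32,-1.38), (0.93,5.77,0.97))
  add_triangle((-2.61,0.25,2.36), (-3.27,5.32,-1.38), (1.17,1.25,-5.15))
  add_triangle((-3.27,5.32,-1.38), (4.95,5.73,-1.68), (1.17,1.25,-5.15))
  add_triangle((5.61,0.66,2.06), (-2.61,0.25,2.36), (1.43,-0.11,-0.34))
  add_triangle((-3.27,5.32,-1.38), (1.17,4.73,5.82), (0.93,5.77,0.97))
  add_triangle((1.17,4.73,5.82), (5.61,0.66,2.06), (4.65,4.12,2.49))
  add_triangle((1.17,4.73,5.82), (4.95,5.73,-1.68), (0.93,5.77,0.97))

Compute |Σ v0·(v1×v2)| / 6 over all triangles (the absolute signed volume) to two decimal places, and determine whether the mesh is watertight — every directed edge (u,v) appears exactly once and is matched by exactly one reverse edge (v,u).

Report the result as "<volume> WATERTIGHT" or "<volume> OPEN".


Per-triangle v0·(v1×v2)/6:
  t1: +15.4509
  t2: +17.8061
  t3: -0.6127
  t4: +2.3513
  t5: +11.4411
  t6: +23.2173
  t7: +24.1144
  t8: +19.2983
  t9: +6.3428
  t10: +35.9175
  t11: +0.4127
  t12: +19.0533
  t13: +14.6476
  t14: +20.4928
Σ = +209.9334 → |volume| = 209.93

Directed edges: 42 total, each appears once with its reverse present → watertight.

209.93 WATERTIGHT


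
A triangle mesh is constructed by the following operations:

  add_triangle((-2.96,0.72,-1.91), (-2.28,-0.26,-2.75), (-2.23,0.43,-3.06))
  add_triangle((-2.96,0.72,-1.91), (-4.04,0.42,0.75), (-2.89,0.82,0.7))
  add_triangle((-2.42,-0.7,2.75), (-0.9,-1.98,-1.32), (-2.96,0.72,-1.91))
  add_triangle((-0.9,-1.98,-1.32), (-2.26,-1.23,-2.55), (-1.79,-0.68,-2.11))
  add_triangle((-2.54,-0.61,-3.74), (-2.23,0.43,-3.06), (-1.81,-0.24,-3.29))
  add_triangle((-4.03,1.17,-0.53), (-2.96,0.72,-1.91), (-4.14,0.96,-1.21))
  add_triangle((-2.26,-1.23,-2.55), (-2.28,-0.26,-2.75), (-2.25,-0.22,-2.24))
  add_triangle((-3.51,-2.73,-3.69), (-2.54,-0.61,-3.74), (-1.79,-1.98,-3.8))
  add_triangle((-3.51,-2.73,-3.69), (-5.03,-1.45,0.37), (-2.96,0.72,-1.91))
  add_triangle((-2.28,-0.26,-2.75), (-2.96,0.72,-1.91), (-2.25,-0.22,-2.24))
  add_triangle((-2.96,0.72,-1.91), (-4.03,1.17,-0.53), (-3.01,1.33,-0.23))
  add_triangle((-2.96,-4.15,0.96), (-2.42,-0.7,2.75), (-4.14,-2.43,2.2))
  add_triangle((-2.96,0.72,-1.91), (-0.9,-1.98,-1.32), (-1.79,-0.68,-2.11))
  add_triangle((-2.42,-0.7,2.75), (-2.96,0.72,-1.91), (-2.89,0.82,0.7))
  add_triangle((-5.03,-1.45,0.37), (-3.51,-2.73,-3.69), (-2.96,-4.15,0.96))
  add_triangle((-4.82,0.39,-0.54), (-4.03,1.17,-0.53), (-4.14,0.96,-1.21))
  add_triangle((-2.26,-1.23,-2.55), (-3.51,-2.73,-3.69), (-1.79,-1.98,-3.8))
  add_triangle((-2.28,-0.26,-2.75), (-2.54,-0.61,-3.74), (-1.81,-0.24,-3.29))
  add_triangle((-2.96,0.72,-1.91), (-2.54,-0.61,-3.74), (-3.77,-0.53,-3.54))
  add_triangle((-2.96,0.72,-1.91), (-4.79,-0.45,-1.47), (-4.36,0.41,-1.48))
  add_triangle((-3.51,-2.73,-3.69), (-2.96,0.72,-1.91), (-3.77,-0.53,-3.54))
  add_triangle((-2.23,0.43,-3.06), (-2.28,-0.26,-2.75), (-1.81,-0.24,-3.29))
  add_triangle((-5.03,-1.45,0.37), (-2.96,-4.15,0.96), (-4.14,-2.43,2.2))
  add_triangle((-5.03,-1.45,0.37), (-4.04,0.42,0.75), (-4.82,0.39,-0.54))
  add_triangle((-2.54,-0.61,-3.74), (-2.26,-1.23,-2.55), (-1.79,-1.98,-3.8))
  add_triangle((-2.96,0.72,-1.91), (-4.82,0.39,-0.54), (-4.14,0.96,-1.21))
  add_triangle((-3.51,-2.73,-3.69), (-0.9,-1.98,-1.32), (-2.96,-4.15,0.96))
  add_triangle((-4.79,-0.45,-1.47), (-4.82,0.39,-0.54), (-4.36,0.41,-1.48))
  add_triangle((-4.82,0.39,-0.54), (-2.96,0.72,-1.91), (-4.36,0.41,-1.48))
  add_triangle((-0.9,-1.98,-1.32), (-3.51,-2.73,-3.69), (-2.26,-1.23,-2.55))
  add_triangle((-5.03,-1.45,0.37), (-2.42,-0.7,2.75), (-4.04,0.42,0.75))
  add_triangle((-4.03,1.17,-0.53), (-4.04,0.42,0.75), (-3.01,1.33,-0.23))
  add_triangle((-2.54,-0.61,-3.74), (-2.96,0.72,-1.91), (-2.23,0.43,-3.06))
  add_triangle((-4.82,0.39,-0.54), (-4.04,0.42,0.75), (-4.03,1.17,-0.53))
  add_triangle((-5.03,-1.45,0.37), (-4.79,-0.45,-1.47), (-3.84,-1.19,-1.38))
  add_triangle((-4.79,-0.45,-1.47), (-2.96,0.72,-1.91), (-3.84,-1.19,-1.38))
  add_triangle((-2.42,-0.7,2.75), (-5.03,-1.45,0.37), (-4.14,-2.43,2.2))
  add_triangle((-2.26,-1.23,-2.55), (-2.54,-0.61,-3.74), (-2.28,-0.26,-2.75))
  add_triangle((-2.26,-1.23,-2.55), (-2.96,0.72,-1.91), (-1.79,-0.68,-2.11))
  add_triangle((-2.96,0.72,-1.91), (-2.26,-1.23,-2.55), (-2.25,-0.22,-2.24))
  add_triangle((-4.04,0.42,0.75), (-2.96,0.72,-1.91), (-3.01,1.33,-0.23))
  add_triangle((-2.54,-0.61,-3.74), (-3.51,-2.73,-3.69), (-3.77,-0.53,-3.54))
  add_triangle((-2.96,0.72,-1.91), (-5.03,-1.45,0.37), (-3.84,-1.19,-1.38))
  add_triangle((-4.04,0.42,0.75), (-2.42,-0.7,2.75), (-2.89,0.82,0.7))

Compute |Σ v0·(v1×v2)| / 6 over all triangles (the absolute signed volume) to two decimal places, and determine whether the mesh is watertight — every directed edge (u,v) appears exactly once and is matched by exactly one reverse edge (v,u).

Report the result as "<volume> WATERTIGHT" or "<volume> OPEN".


39.14 OPEN

Per-triangle v0·(v1×v2)/6:
  t1: -0.5805
  t2: +0.9058
  t3: -5.1471
  t4: +0.0844
  t5: +0.2738
  t6: +0.1848
  t7: -0.1775
  t8: +1.9002
  t9: +8.2722
  t10: -0.1673
  t11: +0.4504
  t12: +2.1324
  t13: -0.6292
  t14: -1.8795
  t15: +11.9810
  t16: +0.4665
  t17: -0.6521
  t18: -0.1261
  t19: +0.8291
  t20: +0.5423
  t21: +0.9404
  t22: -0.2926
  t23: +4.4691
  t24: +1.8639
  t25: -0.8491
  t26: +0.5045
  t27: +3.4531
  t28: +0.7101
  t29: +0.3102
  t30: +0.2458
  t31: +3.4176
  t32: +0.4764
  t33: +0.8654
  t34: +0.8212
  t35: +1.4241
  t36: +0.8237
  t37: +2.6625
  t38: -0.2713
  t39: +0.2377
  t40: -0.2787
  t41: -1.4654
  t42: +1.8415
  t43: -2.3408
  t44: +0.9096
Σ = +39.1424 → |volume| = 39.14

Directed edges: 132 total; 6 unmatched, e.g. (-2.42,-0.7,2.75)→(-0.9,-1.98,-1.32) → open.


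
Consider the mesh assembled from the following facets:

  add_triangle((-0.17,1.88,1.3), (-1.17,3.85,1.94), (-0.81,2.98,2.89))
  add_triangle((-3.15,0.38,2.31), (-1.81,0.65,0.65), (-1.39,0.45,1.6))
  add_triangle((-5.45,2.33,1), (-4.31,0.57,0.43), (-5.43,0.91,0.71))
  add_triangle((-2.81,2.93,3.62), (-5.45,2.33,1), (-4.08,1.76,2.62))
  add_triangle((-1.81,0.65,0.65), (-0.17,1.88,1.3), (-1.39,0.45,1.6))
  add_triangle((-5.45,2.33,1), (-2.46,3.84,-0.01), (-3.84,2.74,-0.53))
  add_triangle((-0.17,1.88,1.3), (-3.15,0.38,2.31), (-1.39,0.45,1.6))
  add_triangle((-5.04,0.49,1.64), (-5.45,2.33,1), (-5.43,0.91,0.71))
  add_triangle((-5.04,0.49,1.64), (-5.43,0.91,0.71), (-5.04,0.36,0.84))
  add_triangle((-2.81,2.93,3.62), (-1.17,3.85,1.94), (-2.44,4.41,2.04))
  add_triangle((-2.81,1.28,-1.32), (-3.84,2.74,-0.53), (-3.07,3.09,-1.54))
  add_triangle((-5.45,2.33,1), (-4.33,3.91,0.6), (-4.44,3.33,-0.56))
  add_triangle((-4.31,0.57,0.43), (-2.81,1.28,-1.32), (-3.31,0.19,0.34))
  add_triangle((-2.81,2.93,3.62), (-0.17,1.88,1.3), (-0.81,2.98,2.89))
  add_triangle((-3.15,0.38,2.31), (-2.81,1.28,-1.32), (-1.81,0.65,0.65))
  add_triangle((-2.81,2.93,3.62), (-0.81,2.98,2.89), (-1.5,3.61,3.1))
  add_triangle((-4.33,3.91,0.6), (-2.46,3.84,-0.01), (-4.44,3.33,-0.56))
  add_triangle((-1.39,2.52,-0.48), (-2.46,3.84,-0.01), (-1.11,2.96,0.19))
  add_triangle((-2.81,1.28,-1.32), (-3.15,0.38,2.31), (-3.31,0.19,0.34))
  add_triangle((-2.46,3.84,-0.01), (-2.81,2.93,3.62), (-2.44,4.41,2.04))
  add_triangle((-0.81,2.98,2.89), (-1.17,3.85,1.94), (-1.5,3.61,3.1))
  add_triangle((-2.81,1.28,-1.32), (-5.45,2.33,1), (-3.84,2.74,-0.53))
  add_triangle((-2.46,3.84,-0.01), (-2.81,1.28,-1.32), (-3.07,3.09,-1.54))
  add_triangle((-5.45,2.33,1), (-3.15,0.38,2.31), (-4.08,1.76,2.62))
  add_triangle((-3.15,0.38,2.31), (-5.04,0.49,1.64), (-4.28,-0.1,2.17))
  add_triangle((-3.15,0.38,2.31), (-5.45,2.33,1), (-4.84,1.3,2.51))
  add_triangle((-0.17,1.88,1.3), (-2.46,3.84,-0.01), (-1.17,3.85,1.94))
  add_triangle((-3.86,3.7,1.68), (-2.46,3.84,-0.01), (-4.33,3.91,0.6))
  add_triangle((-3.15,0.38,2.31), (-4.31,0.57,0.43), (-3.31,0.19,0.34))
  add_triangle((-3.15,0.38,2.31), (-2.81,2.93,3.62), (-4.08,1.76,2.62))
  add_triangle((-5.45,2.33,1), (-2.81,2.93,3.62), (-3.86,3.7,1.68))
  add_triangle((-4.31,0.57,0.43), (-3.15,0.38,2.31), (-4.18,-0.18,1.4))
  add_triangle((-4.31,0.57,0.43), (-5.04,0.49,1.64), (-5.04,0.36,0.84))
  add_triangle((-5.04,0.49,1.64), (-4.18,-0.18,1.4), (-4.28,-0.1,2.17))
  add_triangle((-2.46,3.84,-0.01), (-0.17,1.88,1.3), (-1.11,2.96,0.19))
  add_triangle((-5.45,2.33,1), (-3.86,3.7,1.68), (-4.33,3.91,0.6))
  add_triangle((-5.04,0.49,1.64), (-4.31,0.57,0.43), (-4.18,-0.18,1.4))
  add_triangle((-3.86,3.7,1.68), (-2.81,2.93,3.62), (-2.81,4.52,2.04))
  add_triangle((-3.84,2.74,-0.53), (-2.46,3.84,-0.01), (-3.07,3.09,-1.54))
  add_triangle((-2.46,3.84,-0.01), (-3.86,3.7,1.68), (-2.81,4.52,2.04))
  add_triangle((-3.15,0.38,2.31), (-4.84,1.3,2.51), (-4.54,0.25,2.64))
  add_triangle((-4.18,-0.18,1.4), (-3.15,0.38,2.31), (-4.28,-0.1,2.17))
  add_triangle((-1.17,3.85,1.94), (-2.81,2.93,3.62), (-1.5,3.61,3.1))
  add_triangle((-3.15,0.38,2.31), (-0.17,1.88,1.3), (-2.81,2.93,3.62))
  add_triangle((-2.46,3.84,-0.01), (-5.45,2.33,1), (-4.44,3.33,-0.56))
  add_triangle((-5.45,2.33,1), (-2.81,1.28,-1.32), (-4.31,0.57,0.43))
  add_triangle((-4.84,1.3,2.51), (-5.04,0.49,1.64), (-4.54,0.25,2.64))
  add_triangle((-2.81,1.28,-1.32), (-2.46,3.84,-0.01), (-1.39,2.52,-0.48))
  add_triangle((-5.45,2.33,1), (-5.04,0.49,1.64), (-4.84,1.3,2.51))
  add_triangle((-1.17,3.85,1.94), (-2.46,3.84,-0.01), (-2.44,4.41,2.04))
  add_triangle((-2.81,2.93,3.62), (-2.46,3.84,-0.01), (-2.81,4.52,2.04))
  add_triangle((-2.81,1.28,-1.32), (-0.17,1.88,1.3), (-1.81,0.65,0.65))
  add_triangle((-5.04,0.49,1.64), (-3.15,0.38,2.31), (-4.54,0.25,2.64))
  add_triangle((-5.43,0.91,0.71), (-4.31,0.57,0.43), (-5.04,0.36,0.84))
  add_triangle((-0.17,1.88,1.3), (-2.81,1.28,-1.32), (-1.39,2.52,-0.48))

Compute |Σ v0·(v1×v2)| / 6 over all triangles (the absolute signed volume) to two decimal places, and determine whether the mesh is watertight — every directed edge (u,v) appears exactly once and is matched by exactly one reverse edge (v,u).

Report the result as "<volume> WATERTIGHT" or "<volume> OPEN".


Per-triangle v0·(v1×v2)/6:
  t1: +0.3359
  t2: -0.2320
  t3: +0.1316
  t4: +2.8941
  t5: -0.6224
  t6: +2.6666
  t7: +0.3927
  t8: +1.3499
  t9: +0.3722
  t10: +1.7372
  t11: +1.0546
  t12: +2.3178
  t13: +0.2784
  t14: -0.3914
  t15: -0.4315
  t16: +0.6016
  t17: +1.5448
  t18: +0.2666
  t19: -1.4027
  t20: +2.1192
  t21: +0.4376
  t22: +1.7430
  t23: -1.0322
  t24: +1.6679
  t25: +0.6052
  t26: -0.2140
  t27: +0.2082
  t28: +1.3919
  t29: +0.3549
  t30: +1.5439
  t31: +4.2542
  t32: -1.0247
  t33: -0.2076
  t34: +0.3656
  t35: +0.5257
  t36: +2.1794
  t37: +0.4739
  t38: +2.6923
  t39: +1.6790
  t40: +2.0488
  t41: +0.4216
  t42: -0.1909
  t43: +1.0235
  t44: +0.0765
  t45: -2.8816
  t46: +2.1477
  t47: +0.9604
  t48: +0.7920
  t49: +1.9528
  t50: +1.2214
  t51: -1.4239
  t52: -1.3793
  t53: -0.2786
  t54: +0.0835
  t55: -1.0733
Σ = +36.1282 → |volume| = 36.13

Directed edges: 165 total; 3 unmatched, e.g. (-1.11,2.96,0.19)→(-1.39,2.52,-0.48) → open.

36.13 OPEN


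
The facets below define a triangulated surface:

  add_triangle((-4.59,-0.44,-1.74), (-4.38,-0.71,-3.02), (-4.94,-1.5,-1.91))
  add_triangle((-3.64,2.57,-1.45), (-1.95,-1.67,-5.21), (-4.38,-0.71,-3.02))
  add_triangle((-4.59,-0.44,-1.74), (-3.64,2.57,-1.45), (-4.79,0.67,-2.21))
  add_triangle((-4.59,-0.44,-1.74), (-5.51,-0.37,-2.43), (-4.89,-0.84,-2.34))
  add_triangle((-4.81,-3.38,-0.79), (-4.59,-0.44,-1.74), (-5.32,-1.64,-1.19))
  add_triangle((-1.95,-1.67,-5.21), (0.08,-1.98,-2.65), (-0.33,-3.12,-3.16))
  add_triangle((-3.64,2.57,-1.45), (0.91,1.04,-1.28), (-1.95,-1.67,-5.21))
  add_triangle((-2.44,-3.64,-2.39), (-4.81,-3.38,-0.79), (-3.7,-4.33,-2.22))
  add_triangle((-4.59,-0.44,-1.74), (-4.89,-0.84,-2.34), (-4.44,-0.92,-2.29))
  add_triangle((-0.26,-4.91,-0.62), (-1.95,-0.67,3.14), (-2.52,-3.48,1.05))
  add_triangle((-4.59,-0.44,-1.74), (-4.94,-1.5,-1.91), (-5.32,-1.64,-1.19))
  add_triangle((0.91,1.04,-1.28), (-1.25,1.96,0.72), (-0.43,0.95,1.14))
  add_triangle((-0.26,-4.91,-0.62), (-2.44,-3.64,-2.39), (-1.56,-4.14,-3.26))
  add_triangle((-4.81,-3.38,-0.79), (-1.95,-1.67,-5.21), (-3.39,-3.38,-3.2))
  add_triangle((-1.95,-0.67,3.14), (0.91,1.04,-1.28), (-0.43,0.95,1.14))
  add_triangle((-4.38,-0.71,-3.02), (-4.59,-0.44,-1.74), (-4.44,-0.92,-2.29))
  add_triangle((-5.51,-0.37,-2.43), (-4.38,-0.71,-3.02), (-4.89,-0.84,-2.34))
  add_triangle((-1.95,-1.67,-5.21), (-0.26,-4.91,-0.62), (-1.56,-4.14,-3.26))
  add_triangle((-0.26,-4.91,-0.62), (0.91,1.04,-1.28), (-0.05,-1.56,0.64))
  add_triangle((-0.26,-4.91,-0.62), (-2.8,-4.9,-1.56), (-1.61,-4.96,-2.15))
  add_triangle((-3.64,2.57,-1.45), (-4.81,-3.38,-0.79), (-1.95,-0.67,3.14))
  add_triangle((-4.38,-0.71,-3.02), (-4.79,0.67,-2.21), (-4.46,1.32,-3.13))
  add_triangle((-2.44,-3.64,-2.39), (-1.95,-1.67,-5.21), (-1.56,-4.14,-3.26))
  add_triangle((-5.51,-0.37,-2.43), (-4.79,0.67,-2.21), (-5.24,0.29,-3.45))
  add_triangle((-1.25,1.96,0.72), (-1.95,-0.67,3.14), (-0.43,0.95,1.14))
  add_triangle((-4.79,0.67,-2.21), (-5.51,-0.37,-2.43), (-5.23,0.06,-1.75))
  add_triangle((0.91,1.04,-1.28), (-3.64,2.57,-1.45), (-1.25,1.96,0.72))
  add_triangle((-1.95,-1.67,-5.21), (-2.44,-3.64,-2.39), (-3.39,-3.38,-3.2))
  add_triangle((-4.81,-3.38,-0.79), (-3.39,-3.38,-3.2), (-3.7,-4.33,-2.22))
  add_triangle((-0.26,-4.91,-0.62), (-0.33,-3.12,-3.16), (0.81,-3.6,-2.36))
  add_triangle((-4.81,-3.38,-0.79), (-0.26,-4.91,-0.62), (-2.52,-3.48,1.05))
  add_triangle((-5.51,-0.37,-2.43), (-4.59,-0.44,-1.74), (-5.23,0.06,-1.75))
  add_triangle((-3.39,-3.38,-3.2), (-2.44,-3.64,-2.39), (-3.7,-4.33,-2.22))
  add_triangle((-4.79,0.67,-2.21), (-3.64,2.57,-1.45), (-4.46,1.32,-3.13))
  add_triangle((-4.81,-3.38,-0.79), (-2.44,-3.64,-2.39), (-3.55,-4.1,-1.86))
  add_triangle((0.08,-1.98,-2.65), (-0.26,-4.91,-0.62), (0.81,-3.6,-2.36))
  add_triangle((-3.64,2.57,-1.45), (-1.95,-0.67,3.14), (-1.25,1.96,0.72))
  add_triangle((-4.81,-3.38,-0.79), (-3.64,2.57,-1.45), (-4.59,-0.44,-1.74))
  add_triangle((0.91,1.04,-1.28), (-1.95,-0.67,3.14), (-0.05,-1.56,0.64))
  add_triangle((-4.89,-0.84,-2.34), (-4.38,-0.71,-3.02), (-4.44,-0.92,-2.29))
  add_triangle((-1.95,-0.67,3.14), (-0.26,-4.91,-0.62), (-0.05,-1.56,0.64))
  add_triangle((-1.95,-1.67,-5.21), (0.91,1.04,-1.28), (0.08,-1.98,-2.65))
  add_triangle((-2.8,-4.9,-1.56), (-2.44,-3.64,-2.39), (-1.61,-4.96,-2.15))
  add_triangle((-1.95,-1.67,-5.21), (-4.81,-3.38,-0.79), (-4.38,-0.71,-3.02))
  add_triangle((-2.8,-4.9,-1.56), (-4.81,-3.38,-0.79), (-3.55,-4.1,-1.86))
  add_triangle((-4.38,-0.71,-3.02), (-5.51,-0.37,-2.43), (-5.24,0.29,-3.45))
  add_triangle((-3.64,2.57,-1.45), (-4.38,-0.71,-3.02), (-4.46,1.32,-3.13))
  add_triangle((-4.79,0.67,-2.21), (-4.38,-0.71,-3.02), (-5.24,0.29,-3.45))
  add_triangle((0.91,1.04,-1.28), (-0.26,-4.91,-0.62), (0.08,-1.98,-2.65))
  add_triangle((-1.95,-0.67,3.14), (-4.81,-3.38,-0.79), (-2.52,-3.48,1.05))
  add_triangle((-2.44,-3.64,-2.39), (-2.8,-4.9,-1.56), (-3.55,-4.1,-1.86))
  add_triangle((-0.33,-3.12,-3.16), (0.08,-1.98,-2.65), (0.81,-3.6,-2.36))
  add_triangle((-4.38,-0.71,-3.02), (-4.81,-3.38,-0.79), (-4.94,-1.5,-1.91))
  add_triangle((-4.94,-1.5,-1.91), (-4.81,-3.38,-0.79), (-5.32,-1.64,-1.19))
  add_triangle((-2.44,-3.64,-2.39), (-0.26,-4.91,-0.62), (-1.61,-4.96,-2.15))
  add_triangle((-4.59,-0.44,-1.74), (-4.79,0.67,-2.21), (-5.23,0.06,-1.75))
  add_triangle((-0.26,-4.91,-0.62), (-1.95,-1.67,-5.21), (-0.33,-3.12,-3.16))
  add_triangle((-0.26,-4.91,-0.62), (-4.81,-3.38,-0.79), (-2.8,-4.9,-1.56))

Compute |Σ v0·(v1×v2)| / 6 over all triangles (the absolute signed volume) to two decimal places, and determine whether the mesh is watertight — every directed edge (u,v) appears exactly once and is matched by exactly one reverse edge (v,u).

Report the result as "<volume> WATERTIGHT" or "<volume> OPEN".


Per-triangle v0·(v1×v2)/6:
  t1: +1.0593
  t2: +7.8696
  t3: +0.8196
  t4: +0.1558
  t5: -0.9527
  t6: +1.1240
  t7: +7.5610
  t8: -0.2702
  t9: +0.0116
  t10: +3.8300
  t11: +0.6814
  t12: +0.5020
  t13: +2.9158
  t14: +3.2763
  t15: -0.0397
  t16: -0.3795
  t17: +0.4413
  t18: +1.3152
  t19: +0.6232
  t20: +2.1299
  t21: +14.7029
  t22: +1.6875
  t23: +3.3054
  t24: +0.9798
  t25: +0.8088
  t26: +0.5436
  t27: +2.3168
  t28: +2.3115
  t29: +2.3761
  t30: +2.5219
  t31: +6.3387
  t32: +0.1747
  t33: +0.8994
  t34: +1.8916
  t35: +0.5892
  t36: -1.6770
  t37: +4.0725
  t38: +2.1510
  t39: +0.2252
  t40: +0.1242
  t41: +1.3974
  t42: +2.7135
  t43: +1.3988
  t44: +9.8346
  t45: +1.5860
  t46: +1.0766
  t47: -1.7070
  t48: -0.7368
  t49: +1.4656
  t50: +5.5631
  t51: +1.0506
  t52: +0.5927
  t53: +1.5504
  t54: +1.3484
  t55: -0.6737
  t56: -0.3702
  t57: +3.5396
  t58: +2.8120
Σ = +111.4593 → |volume| = 111.46

Directed edges: 174 total, each appears once with its reverse present → watertight.

111.46 WATERTIGHT


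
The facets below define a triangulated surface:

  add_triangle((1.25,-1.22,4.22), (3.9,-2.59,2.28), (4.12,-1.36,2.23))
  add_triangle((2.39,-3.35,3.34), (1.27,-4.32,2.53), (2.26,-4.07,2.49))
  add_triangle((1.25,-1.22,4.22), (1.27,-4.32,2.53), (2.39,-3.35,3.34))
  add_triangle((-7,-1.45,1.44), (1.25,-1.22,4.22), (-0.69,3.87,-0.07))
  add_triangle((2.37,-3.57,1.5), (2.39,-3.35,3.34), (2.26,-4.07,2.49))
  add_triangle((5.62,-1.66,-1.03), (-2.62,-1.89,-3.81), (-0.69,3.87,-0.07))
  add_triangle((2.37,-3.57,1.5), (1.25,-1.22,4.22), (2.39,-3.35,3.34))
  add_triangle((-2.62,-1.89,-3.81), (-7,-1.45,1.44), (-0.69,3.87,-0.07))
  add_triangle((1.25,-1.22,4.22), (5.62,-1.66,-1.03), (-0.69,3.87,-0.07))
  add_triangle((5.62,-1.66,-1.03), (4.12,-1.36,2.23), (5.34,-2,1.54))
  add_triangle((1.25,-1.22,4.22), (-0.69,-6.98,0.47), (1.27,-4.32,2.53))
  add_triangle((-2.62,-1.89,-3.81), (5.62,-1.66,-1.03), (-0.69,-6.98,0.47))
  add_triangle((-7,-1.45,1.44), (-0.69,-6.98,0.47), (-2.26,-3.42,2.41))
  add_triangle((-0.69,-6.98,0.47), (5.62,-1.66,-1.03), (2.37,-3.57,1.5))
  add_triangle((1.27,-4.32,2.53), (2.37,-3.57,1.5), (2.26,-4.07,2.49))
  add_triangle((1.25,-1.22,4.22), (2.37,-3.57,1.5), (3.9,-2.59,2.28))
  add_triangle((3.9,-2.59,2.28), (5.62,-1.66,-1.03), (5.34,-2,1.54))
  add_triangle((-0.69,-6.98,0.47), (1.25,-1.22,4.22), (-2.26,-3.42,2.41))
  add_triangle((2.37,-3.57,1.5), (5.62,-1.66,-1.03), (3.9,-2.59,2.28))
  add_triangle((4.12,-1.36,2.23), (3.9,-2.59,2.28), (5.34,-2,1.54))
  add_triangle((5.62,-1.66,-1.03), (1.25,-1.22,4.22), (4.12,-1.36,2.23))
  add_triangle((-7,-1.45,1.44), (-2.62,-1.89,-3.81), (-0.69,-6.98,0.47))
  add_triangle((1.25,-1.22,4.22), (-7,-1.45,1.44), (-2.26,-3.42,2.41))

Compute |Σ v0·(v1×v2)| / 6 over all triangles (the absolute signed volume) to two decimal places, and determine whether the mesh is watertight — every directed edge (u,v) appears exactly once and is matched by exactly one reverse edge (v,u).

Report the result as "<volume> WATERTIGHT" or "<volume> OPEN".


212.84 OPEN

Per-triangle v0·(v1×v2)/6:
  t1: +3.0757
  t2: +0.9476
  t3: +2.6622
  t4: +20.5952
  t5: +0.5852
  t6: +15.2227
  t7: +0.1397
  t8: +20.6939
  t9: +15.1216
  t10: +0.8444
  t11: +4.5989
  t12: +29.7251
  t13: +14.3854
  t14: +12.0925
  t15: +0.5535
  t16: +4.4981
  t17: +2.2069
  t18: +12.7270
  t19: +5.4450
  t20: +1.2354
  t21: -1.7826
  t22: +35.2056
  t23: +12.0625
Σ = +212.8413 → |volume| = 212.84

Directed edges: 69 total; 3 unmatched, e.g. (-0.69,-6.98,0.47)→(1.27,-4.32,2.53) → open.


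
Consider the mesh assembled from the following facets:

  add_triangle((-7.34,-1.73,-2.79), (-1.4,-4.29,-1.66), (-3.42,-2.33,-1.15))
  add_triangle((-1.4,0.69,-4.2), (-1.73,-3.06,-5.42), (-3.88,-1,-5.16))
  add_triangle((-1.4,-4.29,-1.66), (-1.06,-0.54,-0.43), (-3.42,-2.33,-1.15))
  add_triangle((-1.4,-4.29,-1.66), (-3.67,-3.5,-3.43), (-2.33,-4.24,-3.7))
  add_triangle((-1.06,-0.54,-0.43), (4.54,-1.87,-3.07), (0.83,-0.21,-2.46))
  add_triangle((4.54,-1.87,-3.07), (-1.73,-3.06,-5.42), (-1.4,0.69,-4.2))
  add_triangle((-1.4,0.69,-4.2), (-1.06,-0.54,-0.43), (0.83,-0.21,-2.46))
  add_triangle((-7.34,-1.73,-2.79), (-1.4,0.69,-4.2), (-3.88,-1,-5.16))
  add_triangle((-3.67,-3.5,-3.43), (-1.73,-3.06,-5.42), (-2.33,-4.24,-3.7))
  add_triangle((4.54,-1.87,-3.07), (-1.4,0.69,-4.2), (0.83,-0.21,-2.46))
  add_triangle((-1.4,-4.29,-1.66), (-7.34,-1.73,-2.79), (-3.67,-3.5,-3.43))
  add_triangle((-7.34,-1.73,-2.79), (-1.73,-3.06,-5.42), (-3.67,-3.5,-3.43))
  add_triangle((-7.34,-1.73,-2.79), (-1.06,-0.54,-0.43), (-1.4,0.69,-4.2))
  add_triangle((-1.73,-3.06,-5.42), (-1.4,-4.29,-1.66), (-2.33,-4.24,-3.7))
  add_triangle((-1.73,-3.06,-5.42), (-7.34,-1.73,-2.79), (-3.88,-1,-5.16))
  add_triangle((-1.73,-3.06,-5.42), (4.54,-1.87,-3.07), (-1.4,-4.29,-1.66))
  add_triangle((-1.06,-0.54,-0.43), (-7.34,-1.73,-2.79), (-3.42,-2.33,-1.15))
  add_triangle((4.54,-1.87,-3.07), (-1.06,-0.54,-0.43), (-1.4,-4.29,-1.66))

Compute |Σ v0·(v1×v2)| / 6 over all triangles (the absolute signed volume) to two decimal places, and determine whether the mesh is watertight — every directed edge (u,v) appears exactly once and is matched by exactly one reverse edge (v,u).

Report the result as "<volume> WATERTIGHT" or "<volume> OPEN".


Per-triangle v0·(v1×v2)/6:
  t1: +2.8291
  t2: +6.0722
  t3: -0.2634
  t4: +2.3176
  t5: -1.5175
  t6: +15.2569
  t7: -1.0994
  t8: +4.9819
  t9: +3.3811
  t10: +0.3507
  t11: +6.2228
  t12: +8.7488
  t13: -1.3358
  t14: +1.7892
  t15: +11.4587
  t16: +16.8256
  t17: -0.1037
  t18: -2.2967
Σ = +73.6182 → |volume| = 73.62

Directed edges: 54 total, each appears once with its reverse present → watertight.

73.62 WATERTIGHT


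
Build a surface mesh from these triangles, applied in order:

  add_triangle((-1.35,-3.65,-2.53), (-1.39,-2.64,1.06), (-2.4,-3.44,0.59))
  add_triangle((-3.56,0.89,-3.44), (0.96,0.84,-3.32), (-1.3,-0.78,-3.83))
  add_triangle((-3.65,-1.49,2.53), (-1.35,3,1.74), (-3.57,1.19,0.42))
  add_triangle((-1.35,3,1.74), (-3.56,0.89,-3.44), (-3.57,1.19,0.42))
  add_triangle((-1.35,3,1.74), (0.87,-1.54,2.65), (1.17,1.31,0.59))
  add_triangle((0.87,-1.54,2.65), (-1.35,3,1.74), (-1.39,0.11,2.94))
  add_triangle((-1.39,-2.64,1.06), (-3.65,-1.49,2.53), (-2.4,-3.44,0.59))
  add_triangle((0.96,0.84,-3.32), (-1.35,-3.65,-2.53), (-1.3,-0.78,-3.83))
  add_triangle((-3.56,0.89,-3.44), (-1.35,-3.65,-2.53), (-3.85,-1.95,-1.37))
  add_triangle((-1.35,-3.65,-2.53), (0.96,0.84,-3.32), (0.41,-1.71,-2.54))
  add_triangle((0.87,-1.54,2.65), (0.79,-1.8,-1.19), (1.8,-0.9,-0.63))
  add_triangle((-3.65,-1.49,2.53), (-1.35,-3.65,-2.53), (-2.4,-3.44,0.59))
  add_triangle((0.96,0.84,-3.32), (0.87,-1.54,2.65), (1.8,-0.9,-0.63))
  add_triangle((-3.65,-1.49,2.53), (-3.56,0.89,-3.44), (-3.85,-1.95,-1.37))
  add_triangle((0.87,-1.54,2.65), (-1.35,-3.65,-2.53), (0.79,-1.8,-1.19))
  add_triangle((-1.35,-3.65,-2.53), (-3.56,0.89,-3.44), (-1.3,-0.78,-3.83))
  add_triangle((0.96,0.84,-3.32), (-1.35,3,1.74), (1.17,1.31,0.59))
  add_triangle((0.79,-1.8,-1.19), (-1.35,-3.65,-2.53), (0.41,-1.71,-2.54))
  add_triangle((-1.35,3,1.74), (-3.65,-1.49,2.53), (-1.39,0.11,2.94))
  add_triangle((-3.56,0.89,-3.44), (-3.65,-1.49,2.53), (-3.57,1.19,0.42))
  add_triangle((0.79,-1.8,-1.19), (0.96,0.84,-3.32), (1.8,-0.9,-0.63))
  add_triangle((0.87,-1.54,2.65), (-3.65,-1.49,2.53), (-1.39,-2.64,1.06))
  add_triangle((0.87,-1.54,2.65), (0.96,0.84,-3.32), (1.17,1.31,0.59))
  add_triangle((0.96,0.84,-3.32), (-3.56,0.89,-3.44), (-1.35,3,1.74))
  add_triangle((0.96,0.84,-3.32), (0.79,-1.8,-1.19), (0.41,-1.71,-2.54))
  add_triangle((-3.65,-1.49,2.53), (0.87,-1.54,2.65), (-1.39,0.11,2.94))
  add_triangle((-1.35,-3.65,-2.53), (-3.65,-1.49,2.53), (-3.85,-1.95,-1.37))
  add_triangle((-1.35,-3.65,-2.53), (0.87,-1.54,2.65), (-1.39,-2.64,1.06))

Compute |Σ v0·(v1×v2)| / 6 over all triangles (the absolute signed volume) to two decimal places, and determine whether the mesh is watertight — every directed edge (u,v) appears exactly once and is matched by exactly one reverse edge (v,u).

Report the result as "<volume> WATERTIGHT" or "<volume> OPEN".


104.18 WATERTIGHT

Per-triangle v0·(v1×v2)/6:
  t1: +1.2342
  t2: +4.4342
  t3: +5.7335
  t4: +5.5757
  t5: +3.1322
  t6: +2.6294
  t7: +1.4980
  t8: +3.7005
  t9: +7.6782
  t10: +1.9396
  t11: +1.5481
  t12: +3.1632
  t13: +0.1808
  t14: +7.1167
  t15: +3.2416
  t16: +5.2860
  t17: +3.2358
  t18: +1.2363
  t19: +3.9383
  t20: +6.5853
  t21: +1.6195
  t22: +3.9902
  t23: +1.9662
  t24: +8.6611
  t25: +0.9577
  t26: +3.6193
  t27: +6.8158
  t28: +3.4661
Σ = +104.1835 → |volume| = 104.18

Directed edges: 84 total, each appears once with its reverse present → watertight.


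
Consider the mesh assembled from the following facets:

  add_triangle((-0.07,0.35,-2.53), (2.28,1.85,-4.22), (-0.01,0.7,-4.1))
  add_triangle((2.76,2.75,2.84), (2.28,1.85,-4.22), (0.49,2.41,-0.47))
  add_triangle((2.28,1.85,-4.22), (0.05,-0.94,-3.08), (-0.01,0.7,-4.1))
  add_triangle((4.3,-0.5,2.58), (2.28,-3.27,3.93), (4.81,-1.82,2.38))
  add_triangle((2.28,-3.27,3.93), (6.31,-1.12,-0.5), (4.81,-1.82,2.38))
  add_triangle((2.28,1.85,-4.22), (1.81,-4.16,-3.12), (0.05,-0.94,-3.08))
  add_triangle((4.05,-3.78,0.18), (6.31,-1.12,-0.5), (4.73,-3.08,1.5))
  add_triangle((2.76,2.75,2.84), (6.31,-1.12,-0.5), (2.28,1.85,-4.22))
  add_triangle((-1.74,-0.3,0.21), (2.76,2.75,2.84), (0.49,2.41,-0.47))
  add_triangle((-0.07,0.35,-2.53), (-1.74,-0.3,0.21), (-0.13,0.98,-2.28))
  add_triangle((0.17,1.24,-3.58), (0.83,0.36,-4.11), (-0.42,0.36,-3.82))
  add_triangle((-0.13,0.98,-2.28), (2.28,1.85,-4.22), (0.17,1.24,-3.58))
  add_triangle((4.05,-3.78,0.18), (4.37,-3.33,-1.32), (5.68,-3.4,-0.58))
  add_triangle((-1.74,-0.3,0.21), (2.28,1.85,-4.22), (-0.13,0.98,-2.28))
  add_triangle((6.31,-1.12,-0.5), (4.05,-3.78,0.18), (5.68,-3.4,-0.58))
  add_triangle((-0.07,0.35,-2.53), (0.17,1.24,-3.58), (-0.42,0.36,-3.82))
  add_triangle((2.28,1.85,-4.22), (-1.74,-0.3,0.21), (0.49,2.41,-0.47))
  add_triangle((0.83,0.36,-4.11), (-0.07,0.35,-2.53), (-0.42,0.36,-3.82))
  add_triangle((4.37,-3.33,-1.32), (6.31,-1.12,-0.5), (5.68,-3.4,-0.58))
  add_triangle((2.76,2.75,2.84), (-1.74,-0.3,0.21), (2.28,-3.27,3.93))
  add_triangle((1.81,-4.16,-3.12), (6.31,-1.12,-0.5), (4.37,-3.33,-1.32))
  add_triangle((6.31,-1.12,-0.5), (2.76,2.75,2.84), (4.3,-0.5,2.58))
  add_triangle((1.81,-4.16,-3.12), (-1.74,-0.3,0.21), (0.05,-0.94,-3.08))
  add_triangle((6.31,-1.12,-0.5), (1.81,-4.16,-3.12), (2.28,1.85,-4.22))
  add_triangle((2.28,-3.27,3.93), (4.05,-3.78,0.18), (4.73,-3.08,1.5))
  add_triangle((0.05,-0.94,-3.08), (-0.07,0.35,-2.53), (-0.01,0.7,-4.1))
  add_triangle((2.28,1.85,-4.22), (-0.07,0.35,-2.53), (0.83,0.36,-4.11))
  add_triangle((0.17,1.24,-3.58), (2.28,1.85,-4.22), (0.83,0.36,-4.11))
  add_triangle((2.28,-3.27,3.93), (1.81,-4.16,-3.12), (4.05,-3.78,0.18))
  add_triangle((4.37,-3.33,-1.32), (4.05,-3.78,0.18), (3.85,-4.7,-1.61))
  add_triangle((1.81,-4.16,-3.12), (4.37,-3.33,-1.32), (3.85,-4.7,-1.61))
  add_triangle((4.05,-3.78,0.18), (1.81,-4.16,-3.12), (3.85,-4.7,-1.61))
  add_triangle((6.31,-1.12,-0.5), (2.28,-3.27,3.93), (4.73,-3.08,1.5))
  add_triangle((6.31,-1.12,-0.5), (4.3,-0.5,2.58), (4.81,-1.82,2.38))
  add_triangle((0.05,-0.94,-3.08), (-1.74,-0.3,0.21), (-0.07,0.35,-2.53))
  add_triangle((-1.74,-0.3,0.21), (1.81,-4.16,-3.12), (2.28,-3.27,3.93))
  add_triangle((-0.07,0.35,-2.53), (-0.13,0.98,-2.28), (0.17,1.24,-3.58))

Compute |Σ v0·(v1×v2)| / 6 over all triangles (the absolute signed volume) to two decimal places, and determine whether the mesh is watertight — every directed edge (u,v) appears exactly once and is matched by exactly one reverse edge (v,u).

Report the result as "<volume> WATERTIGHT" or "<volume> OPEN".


141.95 OPEN

Per-triangle v0·(v1×v2)/6:
  t1: -0.0790
  t2: +5.9935
  t3: +2.3385
  t4: +3.4044
  t5: +4.1432
  t6: +6.4756
  t7: +4.8553
  t8: +21.0159
  t9: +2.4109
  t10: +0.4969
  t11: +0.7465
  t12: +0.2913
  t13: +1.5227
  t14: -0.1768
  t15: +1.6783
  t16: -0.0796
  t17: +2.4868
  t18: -0.0947
  t19: +2.1003
  t20: +6.1441
  t21: +4.0650
  t22: +9.1050
  t23: +3.1884
  t24: +23.3651
  t25: +4.4435
  t26: +0.0672
  t27: -0.7147
  t28: +1.4668
  t29: +8.8521
  t30: +2.0312
  t31: +2.4048
  t32: +0.5796
  t33: +4.0361
  t34: +3.7323
  t35: +1.0211
  t36: +8.5360
  t37: +0.0964
Σ = +141.9500 → |volume| = 141.95

Directed edges: 111 total; 3 unmatched, e.g. (4.3,-0.5,2.58)→(2.28,-3.27,3.93) → open.


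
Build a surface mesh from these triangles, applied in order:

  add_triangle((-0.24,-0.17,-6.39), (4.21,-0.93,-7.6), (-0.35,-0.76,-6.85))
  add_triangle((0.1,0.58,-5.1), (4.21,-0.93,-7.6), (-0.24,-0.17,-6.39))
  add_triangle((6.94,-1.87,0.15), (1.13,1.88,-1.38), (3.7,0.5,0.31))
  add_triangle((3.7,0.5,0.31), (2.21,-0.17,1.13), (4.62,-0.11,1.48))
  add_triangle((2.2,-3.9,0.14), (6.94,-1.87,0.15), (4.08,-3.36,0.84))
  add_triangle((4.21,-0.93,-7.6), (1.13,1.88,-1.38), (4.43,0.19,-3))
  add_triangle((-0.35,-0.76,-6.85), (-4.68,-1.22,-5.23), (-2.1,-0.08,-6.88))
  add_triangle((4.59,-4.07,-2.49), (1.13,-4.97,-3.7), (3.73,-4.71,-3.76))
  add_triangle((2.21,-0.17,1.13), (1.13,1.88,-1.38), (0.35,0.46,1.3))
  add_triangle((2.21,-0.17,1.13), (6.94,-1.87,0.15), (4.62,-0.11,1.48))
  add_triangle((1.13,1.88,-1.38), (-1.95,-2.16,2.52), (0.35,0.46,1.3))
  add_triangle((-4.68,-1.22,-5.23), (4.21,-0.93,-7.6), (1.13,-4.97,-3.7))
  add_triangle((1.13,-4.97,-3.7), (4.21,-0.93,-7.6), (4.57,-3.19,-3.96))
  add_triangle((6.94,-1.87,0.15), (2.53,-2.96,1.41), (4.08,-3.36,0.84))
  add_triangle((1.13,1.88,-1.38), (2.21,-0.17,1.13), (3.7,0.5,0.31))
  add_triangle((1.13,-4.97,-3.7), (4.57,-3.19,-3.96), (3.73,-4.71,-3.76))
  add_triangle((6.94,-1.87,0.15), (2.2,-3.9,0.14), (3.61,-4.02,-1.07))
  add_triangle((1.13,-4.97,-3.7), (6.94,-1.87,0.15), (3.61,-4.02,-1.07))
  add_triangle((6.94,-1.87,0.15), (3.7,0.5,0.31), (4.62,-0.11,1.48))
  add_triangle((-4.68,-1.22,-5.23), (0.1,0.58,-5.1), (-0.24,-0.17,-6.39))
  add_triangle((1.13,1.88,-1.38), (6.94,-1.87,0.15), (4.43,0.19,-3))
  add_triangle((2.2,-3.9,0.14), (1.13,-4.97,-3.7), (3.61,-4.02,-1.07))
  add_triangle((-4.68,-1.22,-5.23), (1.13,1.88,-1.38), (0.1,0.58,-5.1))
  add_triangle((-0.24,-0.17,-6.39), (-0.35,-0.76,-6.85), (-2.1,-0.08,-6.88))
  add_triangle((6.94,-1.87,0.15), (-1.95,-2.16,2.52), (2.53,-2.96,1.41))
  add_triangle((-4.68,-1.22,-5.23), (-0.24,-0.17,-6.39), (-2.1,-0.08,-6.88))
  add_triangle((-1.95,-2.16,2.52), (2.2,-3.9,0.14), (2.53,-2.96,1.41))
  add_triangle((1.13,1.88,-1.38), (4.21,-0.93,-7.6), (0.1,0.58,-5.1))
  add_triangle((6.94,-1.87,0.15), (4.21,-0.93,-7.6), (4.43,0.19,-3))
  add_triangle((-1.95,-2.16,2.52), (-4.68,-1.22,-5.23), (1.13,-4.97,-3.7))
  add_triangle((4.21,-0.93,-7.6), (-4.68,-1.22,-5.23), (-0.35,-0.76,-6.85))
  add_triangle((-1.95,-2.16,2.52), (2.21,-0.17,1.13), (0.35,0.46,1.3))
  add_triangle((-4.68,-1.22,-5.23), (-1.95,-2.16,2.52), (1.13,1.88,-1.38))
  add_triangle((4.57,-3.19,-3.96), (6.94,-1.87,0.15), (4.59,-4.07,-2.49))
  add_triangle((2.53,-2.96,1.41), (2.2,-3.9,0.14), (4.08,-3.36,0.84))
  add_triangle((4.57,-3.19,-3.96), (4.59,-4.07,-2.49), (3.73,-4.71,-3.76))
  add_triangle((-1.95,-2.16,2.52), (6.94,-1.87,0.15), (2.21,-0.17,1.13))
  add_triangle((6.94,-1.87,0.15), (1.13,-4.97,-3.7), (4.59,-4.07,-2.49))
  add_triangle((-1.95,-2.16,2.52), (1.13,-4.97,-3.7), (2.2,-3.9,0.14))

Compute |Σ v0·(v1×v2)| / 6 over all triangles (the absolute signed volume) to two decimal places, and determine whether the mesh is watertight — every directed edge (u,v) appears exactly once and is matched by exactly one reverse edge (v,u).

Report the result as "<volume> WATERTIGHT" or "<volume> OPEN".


211.23 OPEN

Per-triangle v0·(v1×v2)/6:
  t1: +2.8380
  t2: +3.6524
  t3: +3.0130
  t4: +0.1120
  t5: +2.6342
  t6: +6.9261
  t7: +4.7196
  t8: +1.9591
  t9: +1.1633
  t10: +0.7414
  t11: +0.3559
  t12: +42.6795
  t13: +16.7485
  t14: +1.5627
  t15: +0.5802
  t16: +2.6840
  t17: +4.7174
  t18: +6.9321
  t19: +2.0878
  t20: +3.0818
  t21: +5.5744
  t22: +4.7049
  t23: +5.3032
  t24: +1.1433
  t25: +2.5420
  t26: -2.6119
  t27: +4.0508
  t28: +7.6299
  t29: +11.5772
  t30: +25.6901
  t31: +3.7957
  t32: +1.5846
  t33: +2.4064
  t34: +7.4352
  t35: +1.4491
  t36: +2.7344
  t37: +4.6225
  t38: +1.7673
  t39: +10.6446
Σ = +211.2326 → |volume| = 211.23

Directed edges: 117 total; 3 unmatched, e.g. (4.21,-0.93,-7.6)→(4.57,-3.19,-3.96) → open.
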